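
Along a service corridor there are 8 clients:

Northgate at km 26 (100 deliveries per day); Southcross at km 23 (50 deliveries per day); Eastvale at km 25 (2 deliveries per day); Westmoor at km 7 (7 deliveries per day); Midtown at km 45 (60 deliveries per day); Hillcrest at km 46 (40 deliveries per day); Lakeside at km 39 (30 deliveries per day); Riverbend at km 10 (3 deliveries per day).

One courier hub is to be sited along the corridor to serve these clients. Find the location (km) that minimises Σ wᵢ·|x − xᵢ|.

x = 26

For a sum of weighted absolute distances on a line, the optimum is the weighted median (not the mean). Total weight W = 292; half-weight = 146.
Sort by position and accumulate weight:
  km 7 (Westmoor, w=7) → cum 7
  km 10 (Riverbend, w=3) → cum 10
  km 23 (Southcross, w=50) → cum 60
  km 25 (Eastvale, w=2) → cum 62
  km 26 (Northgate, w=100) → cum 162  ≥ 146 → median here
  km 39 (Lakeside, w=30) → cum 192
  km 45 (Midtown, w=60) → cum 252
  km 46 (Hillcrest, w=40) → cum 292
Optimal location: km 26.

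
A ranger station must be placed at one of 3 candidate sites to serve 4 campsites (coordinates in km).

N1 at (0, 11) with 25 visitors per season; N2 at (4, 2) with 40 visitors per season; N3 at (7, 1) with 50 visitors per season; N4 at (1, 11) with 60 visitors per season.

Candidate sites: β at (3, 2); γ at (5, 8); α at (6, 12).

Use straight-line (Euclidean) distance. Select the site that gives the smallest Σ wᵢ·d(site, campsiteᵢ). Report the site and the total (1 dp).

β, total 1036.5 km

Total weighted distance at each candidate:
  β (3, 2): total = 1036.5
  γ (5, 8): total = 1053.1
  α (6, 12): total = 1418.2
Minimum is at β with total 1036.5 km.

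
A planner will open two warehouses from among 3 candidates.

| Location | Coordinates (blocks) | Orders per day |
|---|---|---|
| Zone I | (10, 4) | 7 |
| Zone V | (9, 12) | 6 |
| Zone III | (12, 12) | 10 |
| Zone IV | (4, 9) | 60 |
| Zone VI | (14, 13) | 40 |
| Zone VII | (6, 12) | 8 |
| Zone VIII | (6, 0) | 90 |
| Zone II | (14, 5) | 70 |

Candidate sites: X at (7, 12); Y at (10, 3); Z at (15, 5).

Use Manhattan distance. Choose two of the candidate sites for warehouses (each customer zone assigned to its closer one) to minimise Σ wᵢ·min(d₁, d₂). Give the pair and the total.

Evaluate every pair (each demand assigned to the nearer of the two):
  {X, Y}: total = 1807
  {X, Z}: total = 2032
  {Y, Z}: total = 2051
Best pair: {X, Y} with total 1807.

{X, Y}, total 1807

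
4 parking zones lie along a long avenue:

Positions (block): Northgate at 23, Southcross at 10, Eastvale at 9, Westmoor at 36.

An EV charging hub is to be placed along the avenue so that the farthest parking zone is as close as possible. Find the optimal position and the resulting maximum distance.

location 22.5, max distance 13.5

The 1-center on a line is the midpoint of the two extreme points: leftmost at 9, rightmost at 36.
Optimal location = (9 + 36)/2 = 22.5; maximum distance = (36 − 9)/2 = 13.5.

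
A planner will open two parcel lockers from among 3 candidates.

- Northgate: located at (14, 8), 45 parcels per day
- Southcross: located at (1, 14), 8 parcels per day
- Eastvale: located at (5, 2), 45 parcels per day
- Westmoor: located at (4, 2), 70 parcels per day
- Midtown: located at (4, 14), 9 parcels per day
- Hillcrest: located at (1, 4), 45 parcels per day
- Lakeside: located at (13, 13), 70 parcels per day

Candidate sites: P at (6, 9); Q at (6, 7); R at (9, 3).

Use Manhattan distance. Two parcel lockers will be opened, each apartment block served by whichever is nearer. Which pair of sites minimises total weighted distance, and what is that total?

{P, R}, total 2368

Evaluate every pair (each demand assigned to the nearer of the two):
  {P, R}: total = 2368
  {P, Q}: total = 2438
  {Q, R}: total = 2497
Best pair: {P, R} with total 2368.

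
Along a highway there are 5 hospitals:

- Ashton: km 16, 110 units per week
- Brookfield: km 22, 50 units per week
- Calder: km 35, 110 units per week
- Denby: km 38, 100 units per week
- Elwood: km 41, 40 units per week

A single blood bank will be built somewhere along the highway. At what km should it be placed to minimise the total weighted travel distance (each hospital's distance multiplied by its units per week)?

x = 35

For a sum of weighted absolute distances on a line, the optimum is the weighted median (not the mean). Total weight W = 410; half-weight = 205.
Sort by position and accumulate weight:
  km 16 (Ashton, w=110) → cum 110
  km 22 (Brookfield, w=50) → cum 160
  km 35 (Calder, w=110) → cum 270  ≥ 205 → median here
  km 38 (Denby, w=100) → cum 370
  km 41 (Elwood, w=40) → cum 410
Optimal location: km 35.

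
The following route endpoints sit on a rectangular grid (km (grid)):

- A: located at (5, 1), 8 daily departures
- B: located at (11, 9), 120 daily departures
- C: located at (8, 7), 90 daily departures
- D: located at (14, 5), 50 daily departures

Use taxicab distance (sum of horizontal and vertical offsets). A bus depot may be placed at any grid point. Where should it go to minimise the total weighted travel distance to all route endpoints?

Manhattan distance separates: Σwᵢ(|x−xᵢ|+|y−yᵢ|) = Σwᵢ|x−xᵢ| + Σwᵢ|y−yᵢ|, so x and y are optimised independently as 1-D weighted medians.
Total weight W = 268; half = 134.
x-coordinate, sorted with cumulative weight:
  x=5 (A, w=8) cum 8
  x=8 (C, w=90) cum 98
  x=11 (B, w=120) cum 218  ← median
  x=14 (D, w=50) cum 268
⇒ x* = 11
y-coordinate, sorted with cumulative weight:
  y=1 (A, w=8) cum 8
  y=5 (D, w=50) cum 58
  y=7 (C, w=90) cum 148  ← median
  y=9 (B, w=120) cum 268
⇒ y* = 7

(11, 7)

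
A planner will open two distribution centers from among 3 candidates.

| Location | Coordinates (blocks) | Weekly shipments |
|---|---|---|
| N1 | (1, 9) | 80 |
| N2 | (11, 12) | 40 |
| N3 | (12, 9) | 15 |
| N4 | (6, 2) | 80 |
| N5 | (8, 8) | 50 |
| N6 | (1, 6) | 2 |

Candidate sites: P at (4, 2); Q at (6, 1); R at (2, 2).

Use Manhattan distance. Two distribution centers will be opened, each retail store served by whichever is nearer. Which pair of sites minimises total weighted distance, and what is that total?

{Q, R}, total 2030

Evaluate every pair (each demand assigned to the nearer of the two):
  {Q, R}: total = 2030
  {P, Q}: total = 2194
  {P, R}: total = 2215
Best pair: {Q, R} with total 2030.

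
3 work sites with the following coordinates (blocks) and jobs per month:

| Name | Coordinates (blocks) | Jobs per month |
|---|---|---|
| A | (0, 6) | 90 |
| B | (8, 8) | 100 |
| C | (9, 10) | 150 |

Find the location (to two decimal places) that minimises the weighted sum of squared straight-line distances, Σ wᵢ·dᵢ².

The minimiser of Σwᵢ‖p−pᵢ‖² is the weighted centroid p* = (Σwᵢpᵢ)/(Σwᵢ).
Σwᵢ = 340.
Σwᵢxᵢ = 90·0 + 100·8 + 150·9 = 2150.
Σwᵢyᵢ = 90·6 + 100·8 + 150·10 = 2840.
x* = 2150/340 = 6.32, y* = 2840/340 = 8.35.

(6.32, 8.35)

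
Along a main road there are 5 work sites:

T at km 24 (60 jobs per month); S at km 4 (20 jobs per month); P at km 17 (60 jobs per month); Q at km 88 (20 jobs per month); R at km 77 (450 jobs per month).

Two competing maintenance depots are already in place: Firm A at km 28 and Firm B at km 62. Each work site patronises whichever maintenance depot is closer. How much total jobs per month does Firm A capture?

The indifferent point is the midpoint (28+62)/2 = 45; work sites left of it (closer to Firm A at 28) go to Firm A, those right go to Firm B.
  S at 4 (w=20) → Firm A
  P at 17 (w=60) → Firm A
  T at 24 (w=60) → Firm A
  R at 77 (w=450) → Firm B
  Q at 88 (w=20) → Firm B
Firm A captures 140; Firm B captures 470.

140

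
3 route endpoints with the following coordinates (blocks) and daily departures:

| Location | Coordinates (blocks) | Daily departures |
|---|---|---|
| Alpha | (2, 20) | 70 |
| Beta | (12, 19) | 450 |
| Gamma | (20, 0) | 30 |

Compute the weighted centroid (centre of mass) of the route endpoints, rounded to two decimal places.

(11.16, 18.09)

The minimiser of Σwᵢ‖p−pᵢ‖² is the weighted centroid p* = (Σwᵢpᵢ)/(Σwᵢ).
Σwᵢ = 550.
Σwᵢxᵢ = 70·2 + 450·12 + 30·20 = 6140.
Σwᵢyᵢ = 70·20 + 450·19 + 30·0 = 9950.
x* = 6140/550 = 11.16, y* = 9950/550 = 18.09.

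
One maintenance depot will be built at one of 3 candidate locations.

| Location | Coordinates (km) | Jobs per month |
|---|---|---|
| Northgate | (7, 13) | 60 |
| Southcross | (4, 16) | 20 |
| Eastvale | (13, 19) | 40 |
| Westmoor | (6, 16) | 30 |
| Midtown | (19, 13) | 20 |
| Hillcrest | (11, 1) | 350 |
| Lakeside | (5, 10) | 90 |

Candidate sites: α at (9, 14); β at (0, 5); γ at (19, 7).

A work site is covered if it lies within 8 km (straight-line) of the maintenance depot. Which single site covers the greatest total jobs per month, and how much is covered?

Coverage radius r = 8 km; a point is covered iff (Δx)²+(Δy)² ≤ 8² = 64.
  α (9, 14): covers {Northgate, Southcross, Eastvale, Westmoor, Lakeside} → 240
  β (0, 5): covers {Lakeside} → 90
  γ (19, 7): covers {Midtown} → 20
Maximum coverage at α: 240 jobs per month.

α, covering 240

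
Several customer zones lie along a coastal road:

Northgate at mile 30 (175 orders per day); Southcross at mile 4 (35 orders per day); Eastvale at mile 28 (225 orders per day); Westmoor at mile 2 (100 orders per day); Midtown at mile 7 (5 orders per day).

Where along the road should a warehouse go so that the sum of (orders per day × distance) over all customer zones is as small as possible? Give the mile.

x = 28

For a sum of weighted absolute distances on a line, the optimum is the weighted median (not the mean). Total weight W = 540; half-weight = 270.
Sort by position and accumulate weight:
  mile 2 (Westmoor, w=100) → cum 100
  mile 4 (Southcross, w=35) → cum 135
  mile 7 (Midtown, w=5) → cum 140
  mile 28 (Eastvale, w=225) → cum 365  ≥ 270 → median here
  mile 30 (Northgate, w=175) → cum 540
Optimal location: mile 28.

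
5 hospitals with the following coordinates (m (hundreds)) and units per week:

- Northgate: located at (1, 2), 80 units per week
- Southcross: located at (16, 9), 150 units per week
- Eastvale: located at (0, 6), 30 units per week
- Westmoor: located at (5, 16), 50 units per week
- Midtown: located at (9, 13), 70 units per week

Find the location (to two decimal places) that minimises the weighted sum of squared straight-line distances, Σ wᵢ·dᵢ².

(8.84, 8.95)

The minimiser of Σwᵢ‖p−pᵢ‖² is the weighted centroid p* = (Σwᵢpᵢ)/(Σwᵢ).
Σwᵢ = 380.
Σwᵢxᵢ = 80·1 + 150·16 + 30·0 + 50·5 + 70·9 = 3360.
Σwᵢyᵢ = 80·2 + 150·9 + 30·6 + 50·16 + 70·13 = 3400.
x* = 3360/380 = 8.84, y* = 3400/380 = 8.95.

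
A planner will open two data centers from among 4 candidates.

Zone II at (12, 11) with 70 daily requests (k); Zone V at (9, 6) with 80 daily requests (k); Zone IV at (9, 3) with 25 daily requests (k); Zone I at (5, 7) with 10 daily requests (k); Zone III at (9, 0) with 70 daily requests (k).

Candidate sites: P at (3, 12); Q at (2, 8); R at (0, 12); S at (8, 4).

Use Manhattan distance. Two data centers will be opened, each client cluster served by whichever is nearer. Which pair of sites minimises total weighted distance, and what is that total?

{P, S}, total 1400

Evaluate every pair (each demand assigned to the nearer of the two):
  {P, S}: total = 1400
  {Q, S}: total = 1450
  {R, S}: total = 1470
  {P, Q}: total = 2810
  {Q, R}: total = 3020
  {P, R}: total = 3365
Best pair: {P, S} with total 1400.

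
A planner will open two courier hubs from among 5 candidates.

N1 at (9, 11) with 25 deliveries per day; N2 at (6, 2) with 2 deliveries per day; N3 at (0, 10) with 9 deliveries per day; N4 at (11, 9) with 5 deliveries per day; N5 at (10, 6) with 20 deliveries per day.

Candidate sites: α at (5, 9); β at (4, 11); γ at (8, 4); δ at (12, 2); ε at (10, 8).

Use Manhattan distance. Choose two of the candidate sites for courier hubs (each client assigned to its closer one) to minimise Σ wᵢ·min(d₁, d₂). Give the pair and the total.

Evaluate every pair (each demand assigned to the nearer of the two):
  {β, ε}: total = 215
  {α, ε}: total = 220
  {γ, ε}: total = 266
  {δ, ε}: total = 270
  {β, γ}: total = 298
  {α, γ}: total = 322
  {β, δ}: total = 342
  {α, δ}: total = 366
  {α, β}: total = 376
  {γ, δ}: total = 454
Best pair: {β, ε} with total 215.

{β, ε}, total 215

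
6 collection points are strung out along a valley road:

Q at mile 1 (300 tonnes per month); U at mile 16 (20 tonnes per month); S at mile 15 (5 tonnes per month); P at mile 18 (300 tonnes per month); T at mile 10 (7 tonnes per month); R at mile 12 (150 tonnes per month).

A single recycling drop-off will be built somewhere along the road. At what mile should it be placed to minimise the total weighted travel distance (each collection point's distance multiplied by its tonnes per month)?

For a sum of weighted absolute distances on a line, the optimum is the weighted median (not the mean). Total weight W = 782; half-weight = 391.
Sort by position and accumulate weight:
  mile 1 (Q, w=300) → cum 300
  mile 10 (T, w=7) → cum 307
  mile 12 (R, w=150) → cum 457  ≥ 391 → median here
  mile 15 (S, w=5) → cum 462
  mile 16 (U, w=20) → cum 482
  mile 18 (P, w=300) → cum 782
Optimal location: mile 12.

x = 12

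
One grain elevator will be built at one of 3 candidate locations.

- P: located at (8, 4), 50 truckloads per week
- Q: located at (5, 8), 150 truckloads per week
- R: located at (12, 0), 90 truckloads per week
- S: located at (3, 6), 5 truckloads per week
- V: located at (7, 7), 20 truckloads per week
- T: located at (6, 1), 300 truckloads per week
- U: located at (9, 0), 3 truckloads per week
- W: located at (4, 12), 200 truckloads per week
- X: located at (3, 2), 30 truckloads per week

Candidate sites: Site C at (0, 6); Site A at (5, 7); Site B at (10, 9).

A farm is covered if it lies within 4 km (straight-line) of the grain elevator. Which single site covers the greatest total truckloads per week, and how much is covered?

Site A, covering 175

Coverage radius r = 4 km; a point is covered iff (Δx)²+(Δy)² ≤ 4² = 16.
  Site C (0, 6): covers {S} → 5
  Site A (5, 7): covers {Q, S, V} → 175
  Site B (10, 9): covers {V} → 20
Maximum coverage at Site A: 175 truckloads per week.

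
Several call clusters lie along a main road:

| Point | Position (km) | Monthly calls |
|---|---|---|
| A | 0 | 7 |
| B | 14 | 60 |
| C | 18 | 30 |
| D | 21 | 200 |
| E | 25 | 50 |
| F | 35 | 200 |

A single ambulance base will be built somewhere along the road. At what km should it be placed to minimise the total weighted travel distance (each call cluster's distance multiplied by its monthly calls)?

x = 21

For a sum of weighted absolute distances on a line, the optimum is the weighted median (not the mean). Total weight W = 547; half-weight = 273.5.
Sort by position and accumulate weight:
  km 0 (A, w=7) → cum 7
  km 14 (B, w=60) → cum 67
  km 18 (C, w=30) → cum 97
  km 21 (D, w=200) → cum 297  ≥ 273.5 → median here
  km 25 (E, w=50) → cum 347
  km 35 (F, w=200) → cum 547
Optimal location: km 21.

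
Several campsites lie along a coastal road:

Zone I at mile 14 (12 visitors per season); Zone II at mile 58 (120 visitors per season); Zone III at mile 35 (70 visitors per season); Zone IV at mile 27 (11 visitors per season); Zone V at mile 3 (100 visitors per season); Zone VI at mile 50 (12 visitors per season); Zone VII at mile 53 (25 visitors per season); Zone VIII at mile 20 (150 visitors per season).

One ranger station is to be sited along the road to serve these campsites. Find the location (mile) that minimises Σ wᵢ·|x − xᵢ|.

For a sum of weighted absolute distances on a line, the optimum is the weighted median (not the mean). Total weight W = 500; half-weight = 250.
Sort by position and accumulate weight:
  mile 3 (Zone V, w=100) → cum 100
  mile 14 (Zone I, w=12) → cum 112
  mile 20 (Zone VIII, w=150) → cum 262  ≥ 250 → median here
  mile 27 (Zone IV, w=11) → cum 273
  mile 35 (Zone III, w=70) → cum 343
  mile 50 (Zone VI, w=12) → cum 355
  mile 53 (Zone VII, w=25) → cum 380
  mile 58 (Zone II, w=120) → cum 500
Optimal location: mile 20.

x = 20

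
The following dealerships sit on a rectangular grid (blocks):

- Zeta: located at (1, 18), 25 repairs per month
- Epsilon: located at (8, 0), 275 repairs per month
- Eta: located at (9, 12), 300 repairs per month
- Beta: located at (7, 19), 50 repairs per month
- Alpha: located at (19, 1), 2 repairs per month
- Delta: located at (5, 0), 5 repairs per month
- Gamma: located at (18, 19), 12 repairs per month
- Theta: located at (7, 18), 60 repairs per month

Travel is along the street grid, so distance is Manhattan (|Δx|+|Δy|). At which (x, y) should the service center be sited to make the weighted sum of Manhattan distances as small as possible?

(8, 12)

Manhattan distance separates: Σwᵢ(|x−xᵢ|+|y−yᵢ|) = Σwᵢ|x−xᵢ| + Σwᵢ|y−yᵢ|, so x and y are optimised independently as 1-D weighted medians.
Total weight W = 729; half = 364.5.
x-coordinate, sorted with cumulative weight:
  x=1 (Zeta, w=25) cum 25
  x=5 (Delta, w=5) cum 30
  x=7 (Beta, w=50) cum 80
  x=7 (Theta, w=60) cum 140
  x=8 (Epsilon, w=275) cum 415  ← median
  x=9 (Eta, w=300) cum 715
  x=18 (Gamma, w=12) cum 727
  x=19 (Alpha, w=2) cum 729
⇒ x* = 8
y-coordinate, sorted with cumulative weight:
  y=0 (Epsilon, w=275) cum 275
  y=0 (Delta, w=5) cum 280
  y=1 (Alpha, w=2) cum 282
  y=12 (Eta, w=300) cum 582  ← median
  y=18 (Zeta, w=25) cum 607
  y=18 (Theta, w=60) cum 667
  y=19 (Beta, w=50) cum 717
  y=19 (Gamma, w=12) cum 729
⇒ y* = 12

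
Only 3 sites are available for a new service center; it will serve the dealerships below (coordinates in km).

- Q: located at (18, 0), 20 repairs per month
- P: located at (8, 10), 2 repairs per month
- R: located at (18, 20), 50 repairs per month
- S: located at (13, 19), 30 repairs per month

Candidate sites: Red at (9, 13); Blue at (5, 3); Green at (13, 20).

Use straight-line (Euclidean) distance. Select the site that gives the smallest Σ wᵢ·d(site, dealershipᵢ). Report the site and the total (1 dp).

Total weighted distance at each candidate:
  Red (9, 13): total = 1109.0
  Blue (5, 3): total = 1888.8
  Green (13, 20): total = 714.7
Minimum is at Green with total 714.7 km.

Green, total 714.7 km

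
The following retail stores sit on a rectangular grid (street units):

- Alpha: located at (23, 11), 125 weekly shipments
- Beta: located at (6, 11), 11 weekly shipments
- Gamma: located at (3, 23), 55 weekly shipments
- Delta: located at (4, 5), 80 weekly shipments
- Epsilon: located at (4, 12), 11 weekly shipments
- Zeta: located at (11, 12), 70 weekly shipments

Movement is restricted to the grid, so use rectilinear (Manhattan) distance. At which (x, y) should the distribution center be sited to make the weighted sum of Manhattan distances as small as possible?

Manhattan distance separates: Σwᵢ(|x−xᵢ|+|y−yᵢ|) = Σwᵢ|x−xᵢ| + Σwᵢ|y−yᵢ|, so x and y are optimised independently as 1-D weighted medians.
Total weight W = 352; half = 176.
x-coordinate, sorted with cumulative weight:
  x=3 (Gamma, w=55) cum 55
  x=4 (Delta, w=80) cum 135
  x=4 (Epsilon, w=11) cum 146
  x=6 (Beta, w=11) cum 157
  x=11 (Zeta, w=70) cum 227  ← median
  x=23 (Alpha, w=125) cum 352
⇒ x* = 11
y-coordinate, sorted with cumulative weight:
  y=5 (Delta, w=80) cum 80
  y=11 (Alpha, w=125) cum 205  ← median
  y=11 (Beta, w=11) cum 216
  y=12 (Epsilon, w=11) cum 227
  y=12 (Zeta, w=70) cum 297
  y=23 (Gamma, w=55) cum 352
⇒ y* = 11

(11, 11)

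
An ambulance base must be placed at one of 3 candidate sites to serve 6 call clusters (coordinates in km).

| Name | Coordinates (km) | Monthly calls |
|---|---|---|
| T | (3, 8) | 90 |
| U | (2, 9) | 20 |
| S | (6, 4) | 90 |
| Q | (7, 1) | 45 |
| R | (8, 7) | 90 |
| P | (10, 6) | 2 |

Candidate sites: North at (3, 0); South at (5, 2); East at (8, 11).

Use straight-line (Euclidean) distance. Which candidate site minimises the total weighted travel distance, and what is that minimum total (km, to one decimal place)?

Total weighted distance at each candidate:
  North (3, 0): total = 2329.3
  South (5, 2): total = 1561.0
  East (8, 11): total = 2129.5
Minimum is at South with total 1561.0 km.

South, total 1561.0 km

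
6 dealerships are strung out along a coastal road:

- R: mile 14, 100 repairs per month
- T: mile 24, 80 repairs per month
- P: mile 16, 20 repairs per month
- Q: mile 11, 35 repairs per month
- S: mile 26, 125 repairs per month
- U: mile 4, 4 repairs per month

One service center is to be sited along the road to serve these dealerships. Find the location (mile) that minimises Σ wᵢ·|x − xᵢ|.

For a sum of weighted absolute distances on a line, the optimum is the weighted median (not the mean). Total weight W = 364; half-weight = 182.
Sort by position and accumulate weight:
  mile 4 (U, w=4) → cum 4
  mile 11 (Q, w=35) → cum 39
  mile 14 (R, w=100) → cum 139
  mile 16 (P, w=20) → cum 159
  mile 24 (T, w=80) → cum 239  ≥ 182 → median here
  mile 26 (S, w=125) → cum 364
Optimal location: mile 24.

x = 24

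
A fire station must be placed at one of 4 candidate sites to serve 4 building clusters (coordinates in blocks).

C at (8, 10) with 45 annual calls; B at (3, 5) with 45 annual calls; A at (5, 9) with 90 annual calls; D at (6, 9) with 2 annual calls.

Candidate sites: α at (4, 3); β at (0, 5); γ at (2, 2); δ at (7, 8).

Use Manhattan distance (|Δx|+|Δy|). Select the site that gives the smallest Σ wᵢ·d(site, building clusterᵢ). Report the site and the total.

Total weighted distance at each candidate:
  α (4, 3): total = 1276
  β (0, 5): total = 1550
  γ (2, 2): total = 1732
  δ (7, 8): total = 724
Minimum is at δ with total 724 blocks.

δ, total 724 blocks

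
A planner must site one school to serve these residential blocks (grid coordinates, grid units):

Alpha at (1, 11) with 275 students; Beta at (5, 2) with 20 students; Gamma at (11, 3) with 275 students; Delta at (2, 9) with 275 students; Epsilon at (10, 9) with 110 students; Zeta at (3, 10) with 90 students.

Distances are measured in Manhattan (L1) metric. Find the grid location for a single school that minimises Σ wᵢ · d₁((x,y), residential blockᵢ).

Manhattan distance separates: Σwᵢ(|x−xᵢ|+|y−yᵢ|) = Σwᵢ|x−xᵢ| + Σwᵢ|y−yᵢ|, so x and y are optimised independently as 1-D weighted medians.
Total weight W = 1045; half = 522.5.
x-coordinate, sorted with cumulative weight:
  x=1 (Alpha, w=275) cum 275
  x=2 (Delta, w=275) cum 550  ← median
  x=3 (Zeta, w=90) cum 640
  x=5 (Beta, w=20) cum 660
  x=10 (Epsilon, w=110) cum 770
  x=11 (Gamma, w=275) cum 1045
⇒ x* = 2
y-coordinate, sorted with cumulative weight:
  y=2 (Beta, w=20) cum 20
  y=3 (Gamma, w=275) cum 295
  y=9 (Delta, w=275) cum 570  ← median
  y=9 (Epsilon, w=110) cum 680
  y=10 (Zeta, w=90) cum 770
  y=11 (Alpha, w=275) cum 1045
⇒ y* = 9

(2, 9)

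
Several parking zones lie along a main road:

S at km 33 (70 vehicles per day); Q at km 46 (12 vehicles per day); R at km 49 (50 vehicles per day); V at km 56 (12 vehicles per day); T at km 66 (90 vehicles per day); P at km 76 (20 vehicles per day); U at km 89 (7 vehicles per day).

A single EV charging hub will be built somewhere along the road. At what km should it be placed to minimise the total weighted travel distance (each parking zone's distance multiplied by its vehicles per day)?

x = 49

For a sum of weighted absolute distances on a line, the optimum is the weighted median (not the mean). Total weight W = 261; half-weight = 130.5.
Sort by position and accumulate weight:
  km 33 (S, w=70) → cum 70
  km 46 (Q, w=12) → cum 82
  km 49 (R, w=50) → cum 132  ≥ 130.5 → median here
  km 56 (V, w=12) → cum 144
  km 66 (T, w=90) → cum 234
  km 76 (P, w=20) → cum 254
  km 89 (U, w=7) → cum 261
Optimal location: km 49.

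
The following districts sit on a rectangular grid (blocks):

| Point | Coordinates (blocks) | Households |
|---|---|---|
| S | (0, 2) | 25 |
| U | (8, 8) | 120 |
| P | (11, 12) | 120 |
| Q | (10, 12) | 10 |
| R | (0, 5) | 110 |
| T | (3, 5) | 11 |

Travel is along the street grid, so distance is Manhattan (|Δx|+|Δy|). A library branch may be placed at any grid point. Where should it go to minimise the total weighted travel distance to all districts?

Manhattan distance separates: Σwᵢ(|x−xᵢ|+|y−yᵢ|) = Σwᵢ|x−xᵢ| + Σwᵢ|y−yᵢ|, so x and y are optimised independently as 1-D weighted medians.
Total weight W = 396; half = 198.
x-coordinate, sorted with cumulative weight:
  x=0 (S, w=25) cum 25
  x=0 (R, w=110) cum 135
  x=3 (T, w=11) cum 146
  x=8 (U, w=120) cum 266  ← median
  x=10 (Q, w=10) cum 276
  x=11 (P, w=120) cum 396
⇒ x* = 8
y-coordinate, sorted with cumulative weight:
  y=2 (S, w=25) cum 25
  y=5 (R, w=110) cum 135
  y=5 (T, w=11) cum 146
  y=8 (U, w=120) cum 266  ← median
  y=12 (P, w=120) cum 386
  y=12 (Q, w=10) cum 396
⇒ y* = 8

(8, 8)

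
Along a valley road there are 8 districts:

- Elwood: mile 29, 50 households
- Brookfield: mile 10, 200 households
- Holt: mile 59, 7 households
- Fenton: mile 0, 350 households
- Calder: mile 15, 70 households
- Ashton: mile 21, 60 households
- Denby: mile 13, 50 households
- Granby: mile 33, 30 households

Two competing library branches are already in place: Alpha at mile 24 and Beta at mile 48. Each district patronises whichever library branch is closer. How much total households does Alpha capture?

810

The indifferent point is the midpoint (24+48)/2 = 36; districts left of it (closer to Alpha at 24) go to Alpha, those right go to Beta.
  Fenton at 0 (w=350) → Alpha
  Brookfield at 10 (w=200) → Alpha
  Denby at 13 (w=50) → Alpha
  Calder at 15 (w=70) → Alpha
  Ashton at 21 (w=60) → Alpha
  Elwood at 29 (w=50) → Alpha
  Granby at 33 (w=30) → Alpha
  Holt at 59 (w=7) → Beta
Alpha captures 810; Beta captures 7.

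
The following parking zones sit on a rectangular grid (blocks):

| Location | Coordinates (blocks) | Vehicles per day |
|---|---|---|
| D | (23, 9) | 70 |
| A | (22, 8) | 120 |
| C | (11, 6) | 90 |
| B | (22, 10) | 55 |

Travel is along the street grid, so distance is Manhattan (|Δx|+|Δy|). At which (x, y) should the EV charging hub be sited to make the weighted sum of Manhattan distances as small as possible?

(22, 8)

Manhattan distance separates: Σwᵢ(|x−xᵢ|+|y−yᵢ|) = Σwᵢ|x−xᵢ| + Σwᵢ|y−yᵢ|, so x and y are optimised independently as 1-D weighted medians.
Total weight W = 335; half = 167.5.
x-coordinate, sorted with cumulative weight:
  x=11 (C, w=90) cum 90
  x=22 (A, w=120) cum 210  ← median
  x=22 (B, w=55) cum 265
  x=23 (D, w=70) cum 335
⇒ x* = 22
y-coordinate, sorted with cumulative weight:
  y=6 (C, w=90) cum 90
  y=8 (A, w=120) cum 210  ← median
  y=9 (D, w=70) cum 280
  y=10 (B, w=55) cum 335
⇒ y* = 8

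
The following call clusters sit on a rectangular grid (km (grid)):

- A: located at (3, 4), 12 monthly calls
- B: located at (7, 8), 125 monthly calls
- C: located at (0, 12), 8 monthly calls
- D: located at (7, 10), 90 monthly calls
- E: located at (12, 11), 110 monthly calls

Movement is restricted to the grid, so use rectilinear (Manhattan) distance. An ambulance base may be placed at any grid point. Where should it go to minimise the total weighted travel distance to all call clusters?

Manhattan distance separates: Σwᵢ(|x−xᵢ|+|y−yᵢ|) = Σwᵢ|x−xᵢ| + Σwᵢ|y−yᵢ|, so x and y are optimised independently as 1-D weighted medians.
Total weight W = 345; half = 172.5.
x-coordinate, sorted with cumulative weight:
  x=0 (C, w=8) cum 8
  x=3 (A, w=12) cum 20
  x=7 (B, w=125) cum 145
  x=7 (D, w=90) cum 235  ← median
  x=12 (E, w=110) cum 345
⇒ x* = 7
y-coordinate, sorted with cumulative weight:
  y=4 (A, w=12) cum 12
  y=8 (B, w=125) cum 137
  y=10 (D, w=90) cum 227  ← median
  y=11 (E, w=110) cum 337
  y=12 (C, w=8) cum 345
⇒ y* = 10

(7, 10)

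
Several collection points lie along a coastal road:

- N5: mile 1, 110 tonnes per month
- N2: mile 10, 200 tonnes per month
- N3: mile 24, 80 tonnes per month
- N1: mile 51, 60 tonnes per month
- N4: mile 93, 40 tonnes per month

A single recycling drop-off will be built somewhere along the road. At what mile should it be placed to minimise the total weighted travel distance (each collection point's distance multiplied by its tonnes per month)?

For a sum of weighted absolute distances on a line, the optimum is the weighted median (not the mean). Total weight W = 490; half-weight = 245.
Sort by position and accumulate weight:
  mile 1 (N5, w=110) → cum 110
  mile 10 (N2, w=200) → cum 310  ≥ 245 → median here
  mile 24 (N3, w=80) → cum 390
  mile 51 (N1, w=60) → cum 450
  mile 93 (N4, w=40) → cum 490
Optimal location: mile 10.

x = 10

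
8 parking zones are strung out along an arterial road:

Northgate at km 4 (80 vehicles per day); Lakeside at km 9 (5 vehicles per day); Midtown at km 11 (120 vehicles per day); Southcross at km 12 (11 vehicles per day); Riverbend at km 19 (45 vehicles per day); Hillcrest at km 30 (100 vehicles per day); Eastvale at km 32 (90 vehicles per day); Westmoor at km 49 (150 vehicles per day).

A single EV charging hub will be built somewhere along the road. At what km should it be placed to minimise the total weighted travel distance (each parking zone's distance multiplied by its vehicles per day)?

x = 30

For a sum of weighted absolute distances on a line, the optimum is the weighted median (not the mean). Total weight W = 601; half-weight = 300.5.
Sort by position and accumulate weight:
  km 4 (Northgate, w=80) → cum 80
  km 9 (Lakeside, w=5) → cum 85
  km 11 (Midtown, w=120) → cum 205
  km 12 (Southcross, w=11) → cum 216
  km 19 (Riverbend, w=45) → cum 261
  km 30 (Hillcrest, w=100) → cum 361  ≥ 300.5 → median here
  km 32 (Eastvale, w=90) → cum 451
  km 49 (Westmoor, w=150) → cum 601
Optimal location: km 30.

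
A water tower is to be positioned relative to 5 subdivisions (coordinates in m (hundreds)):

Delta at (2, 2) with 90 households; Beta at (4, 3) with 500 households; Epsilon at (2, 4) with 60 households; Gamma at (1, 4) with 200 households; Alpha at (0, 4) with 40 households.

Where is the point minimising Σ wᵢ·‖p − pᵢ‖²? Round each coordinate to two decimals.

The minimiser of Σwᵢ‖p−pᵢ‖² is the weighted centroid p* = (Σwᵢpᵢ)/(Σwᵢ).
Σwᵢ = 890.
Σwᵢxᵢ = 90·2 + 500·4 + 60·2 + 200·1 + 40·0 = 2500.
Σwᵢyᵢ = 90·2 + 500·3 + 60·4 + 200·4 + 40·4 = 2880.
x* = 2500/890 = 2.81, y* = 2880/890 = 3.24.

(2.81, 3.24)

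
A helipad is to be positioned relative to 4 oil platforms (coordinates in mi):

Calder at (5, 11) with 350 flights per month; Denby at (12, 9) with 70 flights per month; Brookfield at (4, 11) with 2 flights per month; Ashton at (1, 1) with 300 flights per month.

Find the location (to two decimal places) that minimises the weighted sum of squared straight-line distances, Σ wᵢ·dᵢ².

(4.01, 6.65)

The minimiser of Σwᵢ‖p−pᵢ‖² is the weighted centroid p* = (Σwᵢpᵢ)/(Σwᵢ).
Σwᵢ = 722.
Σwᵢxᵢ = 350·5 + 70·12 + 2·4 + 300·1 = 2898.
Σwᵢyᵢ = 350·11 + 70·9 + 2·11 + 300·1 = 4802.
x* = 2898/722 = 4.01, y* = 4802/722 = 6.65.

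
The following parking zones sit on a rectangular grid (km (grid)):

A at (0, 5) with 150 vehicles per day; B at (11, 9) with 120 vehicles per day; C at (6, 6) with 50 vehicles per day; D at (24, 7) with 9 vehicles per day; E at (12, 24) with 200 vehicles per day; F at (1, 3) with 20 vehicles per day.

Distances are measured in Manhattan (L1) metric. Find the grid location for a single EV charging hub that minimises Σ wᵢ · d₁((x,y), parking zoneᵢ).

Manhattan distance separates: Σwᵢ(|x−xᵢ|+|y−yᵢ|) = Σwᵢ|x−xᵢ| + Σwᵢ|y−yᵢ|, so x and y are optimised independently as 1-D weighted medians.
Total weight W = 549; half = 274.5.
x-coordinate, sorted with cumulative weight:
  x=0 (A, w=150) cum 150
  x=1 (F, w=20) cum 170
  x=6 (C, w=50) cum 220
  x=11 (B, w=120) cum 340  ← median
  x=12 (E, w=200) cum 540
  x=24 (D, w=9) cum 549
⇒ x* = 11
y-coordinate, sorted with cumulative weight:
  y=3 (F, w=20) cum 20
  y=5 (A, w=150) cum 170
  y=6 (C, w=50) cum 220
  y=7 (D, w=9) cum 229
  y=9 (B, w=120) cum 349  ← median
  y=24 (E, w=200) cum 549
⇒ y* = 9

(11, 9)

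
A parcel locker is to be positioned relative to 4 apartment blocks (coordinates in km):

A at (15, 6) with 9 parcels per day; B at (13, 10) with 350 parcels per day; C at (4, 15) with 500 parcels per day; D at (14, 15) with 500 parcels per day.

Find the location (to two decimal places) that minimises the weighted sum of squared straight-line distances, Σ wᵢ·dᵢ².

The minimiser of Σwᵢ‖p−pᵢ‖² is the weighted centroid p* = (Σwᵢpᵢ)/(Σwᵢ).
Σwᵢ = 1359.
Σwᵢxᵢ = 9·15 + 350·13 + 500·4 + 500·14 = 13685.
Σwᵢyᵢ = 9·6 + 350·10 + 500·15 + 500·15 = 18554.
x* = 13685/1359 = 10.07, y* = 18554/1359 = 13.65.

(10.07, 13.65)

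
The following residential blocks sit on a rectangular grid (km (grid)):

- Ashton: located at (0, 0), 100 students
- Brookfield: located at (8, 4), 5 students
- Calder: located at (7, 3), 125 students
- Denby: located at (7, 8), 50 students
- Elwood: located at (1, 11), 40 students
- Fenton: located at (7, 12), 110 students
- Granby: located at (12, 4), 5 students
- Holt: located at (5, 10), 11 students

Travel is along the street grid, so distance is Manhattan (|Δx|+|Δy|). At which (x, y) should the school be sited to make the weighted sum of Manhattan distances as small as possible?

(7, 3)

Manhattan distance separates: Σwᵢ(|x−xᵢ|+|y−yᵢ|) = Σwᵢ|x−xᵢ| + Σwᵢ|y−yᵢ|, so x and y are optimised independently as 1-D weighted medians.
Total weight W = 446; half = 223.
x-coordinate, sorted with cumulative weight:
  x=0 (Ashton, w=100) cum 100
  x=1 (Elwood, w=40) cum 140
  x=5 (Holt, w=11) cum 151
  x=7 (Calder, w=125) cum 276  ← median
  x=7 (Denby, w=50) cum 326
  x=7 (Fenton, w=110) cum 436
  x=8 (Brookfield, w=5) cum 441
  x=12 (Granby, w=5) cum 446
⇒ x* = 7
y-coordinate, sorted with cumulative weight:
  y=0 (Ashton, w=100) cum 100
  y=3 (Calder, w=125) cum 225  ← median
  y=4 (Brookfield, w=5) cum 230
  y=4 (Granby, w=5) cum 235
  y=8 (Denby, w=50) cum 285
  y=10 (Holt, w=11) cum 296
  y=11 (Elwood, w=40) cum 336
  y=12 (Fenton, w=110) cum 446
⇒ y* = 3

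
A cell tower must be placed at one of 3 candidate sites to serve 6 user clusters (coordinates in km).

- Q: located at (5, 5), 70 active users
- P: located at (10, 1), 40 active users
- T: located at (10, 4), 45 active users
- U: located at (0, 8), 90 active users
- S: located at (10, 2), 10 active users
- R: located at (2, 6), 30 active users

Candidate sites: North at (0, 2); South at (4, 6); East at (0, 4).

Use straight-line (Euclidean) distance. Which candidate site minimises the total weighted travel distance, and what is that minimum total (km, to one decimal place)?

Total weighted distance at each candidate:
  North (0, 2): total = 2043.2
  South (4, 6): total = 1230.6
  East (0, 4): total = 1771.4
Minimum is at South with total 1230.6 km.

South, total 1230.6 km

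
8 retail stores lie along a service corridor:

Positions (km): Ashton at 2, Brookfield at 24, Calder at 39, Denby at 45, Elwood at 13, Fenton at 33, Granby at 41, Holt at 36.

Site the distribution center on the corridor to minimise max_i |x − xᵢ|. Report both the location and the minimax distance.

location 23.5, max distance 21.5

The 1-center on a line is the midpoint of the two extreme points: leftmost at 2, rightmost at 45.
Optimal location = (2 + 45)/2 = 23.5; maximum distance = (45 − 2)/2 = 21.5.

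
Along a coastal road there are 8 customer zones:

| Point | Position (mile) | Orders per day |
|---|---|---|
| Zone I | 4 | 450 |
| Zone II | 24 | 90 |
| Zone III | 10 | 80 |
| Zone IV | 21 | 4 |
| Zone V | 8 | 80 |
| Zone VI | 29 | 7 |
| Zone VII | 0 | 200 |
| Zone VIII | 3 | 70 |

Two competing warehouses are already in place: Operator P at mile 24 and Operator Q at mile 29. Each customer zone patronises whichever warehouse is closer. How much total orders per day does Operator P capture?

974

The indifferent point is the midpoint (24+29)/2 = 26.5; customer zones left of it (closer to Operator P at 24) go to Operator P, those right go to Operator Q.
  Zone VII at 0 (w=200) → Operator P
  Zone VIII at 3 (w=70) → Operator P
  Zone I at 4 (w=450) → Operator P
  Zone V at 8 (w=80) → Operator P
  Zone III at 10 (w=80) → Operator P
  Zone IV at 21 (w=4) → Operator P
  Zone II at 24 (w=90) → Operator P
  Zone VI at 29 (w=7) → Operator Q
Operator P captures 974; Operator Q captures 7.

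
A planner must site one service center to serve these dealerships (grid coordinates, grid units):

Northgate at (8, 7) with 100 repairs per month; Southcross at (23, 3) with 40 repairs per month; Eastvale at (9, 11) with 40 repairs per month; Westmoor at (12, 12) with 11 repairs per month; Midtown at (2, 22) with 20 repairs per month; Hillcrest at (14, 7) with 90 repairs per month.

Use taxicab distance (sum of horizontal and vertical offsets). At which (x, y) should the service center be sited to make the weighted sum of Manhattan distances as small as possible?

Manhattan distance separates: Σwᵢ(|x−xᵢ|+|y−yᵢ|) = Σwᵢ|x−xᵢ| + Σwᵢ|y−yᵢ|, so x and y are optimised independently as 1-D weighted medians.
Total weight W = 301; half = 150.5.
x-coordinate, sorted with cumulative weight:
  x=2 (Midtown, w=20) cum 20
  x=8 (Northgate, w=100) cum 120
  x=9 (Eastvale, w=40) cum 160  ← median
  x=12 (Westmoor, w=11) cum 171
  x=14 (Hillcrest, w=90) cum 261
  x=23 (Southcross, w=40) cum 301
⇒ x* = 9
y-coordinate, sorted with cumulative weight:
  y=3 (Southcross, w=40) cum 40
  y=7 (Northgate, w=100) cum 140
  y=7 (Hillcrest, w=90) cum 230  ← median
  y=11 (Eastvale, w=40) cum 270
  y=12 (Westmoor, w=11) cum 281
  y=22 (Midtown, w=20) cum 301
⇒ y* = 7

(9, 7)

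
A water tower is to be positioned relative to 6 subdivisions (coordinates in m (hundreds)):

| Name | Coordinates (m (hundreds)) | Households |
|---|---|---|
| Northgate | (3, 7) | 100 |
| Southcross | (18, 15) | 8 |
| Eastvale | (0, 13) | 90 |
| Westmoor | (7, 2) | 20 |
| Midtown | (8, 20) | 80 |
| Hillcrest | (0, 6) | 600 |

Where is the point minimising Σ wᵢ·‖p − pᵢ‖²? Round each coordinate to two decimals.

The minimiser of Σwᵢ‖p−pᵢ‖² is the weighted centroid p* = (Σwᵢpᵢ)/(Σwᵢ).
Σwᵢ = 898.
Σwᵢxᵢ = 100·3 + 8·18 + 90·0 + 20·7 + 80·8 + 600·0 = 1224.
Σwᵢyᵢ = 100·7 + 8·15 + 90·13 + 20·2 + 80·20 + 600·6 = 7230.
x* = 1224/898 = 1.36, y* = 7230/898 = 8.05.

(1.36, 8.05)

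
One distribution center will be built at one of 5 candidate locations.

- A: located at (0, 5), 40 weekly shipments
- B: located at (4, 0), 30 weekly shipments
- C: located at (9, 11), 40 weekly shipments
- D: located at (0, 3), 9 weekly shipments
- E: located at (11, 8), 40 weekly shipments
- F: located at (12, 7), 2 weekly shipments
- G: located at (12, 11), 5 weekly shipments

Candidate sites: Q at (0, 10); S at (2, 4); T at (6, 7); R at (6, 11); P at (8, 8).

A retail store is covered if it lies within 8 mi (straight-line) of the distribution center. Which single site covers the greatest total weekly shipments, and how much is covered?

T, covering 166

Coverage radius r = 8 mi; a point is covered iff (Δx)²+(Δy)² ≤ 8² = 64.
  Q (0, 10): covers {A, D} → 49
  S (2, 4): covers {A, B, D} → 79
  T (6, 7): covers {A, B, C, D, E, F, G} → 166
  R (6, 11): covers {C, E, F, G} → 87
  P (8, 8): covers {C, E, F, G} → 87
Maximum coverage at T: 166 weekly shipments.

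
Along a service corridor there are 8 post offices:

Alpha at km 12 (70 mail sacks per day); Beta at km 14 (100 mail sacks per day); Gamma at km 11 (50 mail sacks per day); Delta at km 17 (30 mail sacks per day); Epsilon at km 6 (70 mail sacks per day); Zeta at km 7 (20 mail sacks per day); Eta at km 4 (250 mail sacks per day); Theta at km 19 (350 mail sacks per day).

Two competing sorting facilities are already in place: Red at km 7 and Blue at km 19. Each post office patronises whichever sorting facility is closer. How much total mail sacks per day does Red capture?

460

The indifferent point is the midpoint (7+19)/2 = 13; post offices left of it (closer to Red at 7) go to Red, those right go to Blue.
  Eta at 4 (w=250) → Red
  Epsilon at 6 (w=70) → Red
  Zeta at 7 (w=20) → Red
  Gamma at 11 (w=50) → Red
  Alpha at 12 (w=70) → Red
  Beta at 14 (w=100) → Blue
  Delta at 17 (w=30) → Blue
  Theta at 19 (w=350) → Blue
Red captures 460; Blue captures 480.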